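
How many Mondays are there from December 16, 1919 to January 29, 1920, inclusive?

6

December 16, 1919 is a Tuesday.
The range spans 45 days (inclusive of both endpoints).
45 = 7 × 6 + 3, so there are 6 full weeks plus 3 extra days.
Each full week contributes one Monday: 6 so far.
The 3 extra days are Tuesday, Wednesday, Thursday — none qualify.
Total: 6 + 0 = 6.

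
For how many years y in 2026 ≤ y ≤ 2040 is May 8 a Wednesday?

1

Day of week of May 8 in each year:
2026: Fri, 2027: Sat, 2028: Mon, 2029: Tue, 2030: Wed ✓, 2031: Thu, 2032: Sat, 2033: Sun, 2034: Mon, 2035: Tue, 2036: Thu, 2037: Fri, 2038: Sat, 2039: Sun, 2040: Tue
Wednesdays: 2030.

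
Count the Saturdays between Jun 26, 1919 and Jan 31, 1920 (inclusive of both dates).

Jun 26, 1919 is a Thursday.
From Jun 26, 1919 to Jan 31, 1920 is 220 days inclusive.
220 = 7 × 31 + 3, so there are 31 full weeks plus 3 extra days.
Each full week contributes one Saturday: 31 so far.
The 3 extra days are Thu, Fri, Sat — 1 of them qualifies.
Total: 31 + 1 = 32.

32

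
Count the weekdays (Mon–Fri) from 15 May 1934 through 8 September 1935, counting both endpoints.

344 weekdays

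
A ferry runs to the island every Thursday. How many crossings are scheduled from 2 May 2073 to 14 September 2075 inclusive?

124 Thursdays

2 May 2073 is a Tuesday.
That's 866 days from start to end, counting both.
866 = 7 × 123 + 5, so there are 123 full weeks plus 5 extra days.
Each full week contributes one Thursday: 123 so far.
The 5 extra days are Tuesday, Wednesday, Thursday, Friday, Saturday — 1 of them qualifies.
Total: 123 + 1 = 124.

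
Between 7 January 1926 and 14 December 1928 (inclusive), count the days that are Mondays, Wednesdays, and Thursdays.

7 January 1926 is a Thursday.
From 7 January 1926 to 14 December 1928 is 1073 days inclusive.
1073 = 7 × 153 + 2, so there are 153 full weeks plus 2 extra days.
Each full week contributes 3 days from the set (Mon, Wed, Thu): 153 × 3 = 459.
The 2 extra days are Thursday, Friday — 1 of them qualifies.
Total: 459 + 1 = 460.

460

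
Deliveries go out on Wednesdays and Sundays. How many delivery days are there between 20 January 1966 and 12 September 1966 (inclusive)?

67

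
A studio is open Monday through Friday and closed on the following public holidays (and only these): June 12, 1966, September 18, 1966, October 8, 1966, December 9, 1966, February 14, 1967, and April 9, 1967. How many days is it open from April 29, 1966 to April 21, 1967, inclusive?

April 29, 1966 is a Friday.
The range spans 358 days (inclusive of both endpoints).
358 = 7 × 51 + 1, so there are 51 full weeks plus 1 extra day.
Each full week contributes 5 weekdays (Mon–Fri): 51 × 5 = 255.
The 1 extra day is Fri — 1 of them qualifies.
Total: 255 + 1 = 256.
Holidays: June 12, 1966 (Sun); September 18, 1966 (Sun); October 8, 1966 (Sat); December 9, 1966 (Fri); February 14, 1967 (Tue); April 9, 1967 (Sun).
2 of the 6 holidays fall on weekdays; the rest are weekends and were already excluded.
Business days: 256 − 2 = 254.

254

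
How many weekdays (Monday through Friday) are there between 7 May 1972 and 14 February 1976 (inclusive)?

7 May 1972 is a Sunday.
The range spans 1379 days (inclusive of both endpoints).
1379 = 7 × 197, so the span is exactly 197 full weeks.
Each full week contributes 5 weekdays (Mon–Fri): 197 × 5 = 985.
Total: 985.

985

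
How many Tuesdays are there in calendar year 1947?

1 January 1947 is a Wednesday.
From 1 January 1947 to 31 December 1947 is 365 days inclusive.
365 = 7 × 52 + 1, so there are 52 full weeks plus 1 extra day.
Each full week contributes one Tuesday: 52 so far.
The 1 extra day is Wednesday — none qualify.
Total: 52 + 0 = 52.

52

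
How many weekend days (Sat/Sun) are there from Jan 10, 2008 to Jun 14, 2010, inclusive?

254

Jan 10, 2008 is a Thursday.
The range spans 887 days (inclusive of both endpoints).
887 = 7 × 126 + 5, so there are 126 full weeks plus 5 extra days.
Each full week contributes 2 weekend days (Sat, Sun): 126 × 2 = 252.
The 5 extra days are Thu, Fri, Sat, Sun, Mon — 2 of them qualify.
Total: 252 + 2 = 254.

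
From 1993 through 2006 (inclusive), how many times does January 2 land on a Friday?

Day of week of January 2 in each year:
1993: Sat, 1994: Sun, 1995: Mon, 1996: Tue, 1997: Thu, 1998: Fri ✓, 1999: Sat, 2000: Sun, 2001: Tue, 2002: Wed, 2003: Thu, 2004: Fri ✓, 2005: Sun, 2006: Mon
Fridays: 1998, 2004.

2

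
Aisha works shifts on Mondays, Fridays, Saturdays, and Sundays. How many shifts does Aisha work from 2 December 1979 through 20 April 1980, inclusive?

81

2 December 1979 is a Sunday.
The range spans 141 days (inclusive of both endpoints).
141 = 7 × 20 + 1, so there are 20 full weeks plus 1 extra day.
Each full week contributes 4 days from the set (Mon, Fri, Sat, Sun): 20 × 4 = 80.
The 1 extra day is Sunday — 1 of them qualifies.
Total: 80 + 1 = 81.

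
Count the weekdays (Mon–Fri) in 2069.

Jan 1, 2069 is a Tuesday.
The range spans 365 days (inclusive of both endpoints).
365 = 7 × 52 + 1, so there are 52 full weeks plus 1 extra day.
Each full week contributes 5 weekdays (Mon–Fri): 52 × 5 = 260.
The 1 extra day is Tuesday — 1 of them qualifies.
Total: 260 + 1 = 261.

261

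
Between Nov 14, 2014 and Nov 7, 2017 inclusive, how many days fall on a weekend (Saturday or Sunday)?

312

Nov 14, 2014 is a Friday.
From Nov 14, 2014 to Nov 7, 2017 is 1090 days inclusive.
1090 = 7 × 155 + 5, so there are 155 full weeks plus 5 extra days.
Each full week contributes 2 weekend days (Sat, Sun): 155 × 2 = 310.
The 5 extra days are Fri, Sat, Sun, Mon, Tue — 2 of them qualify.
Total: 310 + 2 = 312.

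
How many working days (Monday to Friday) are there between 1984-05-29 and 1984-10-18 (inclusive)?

103

1984-05-29 is a Tuesday.
From 1984-05-29 to 1984-10-18 is 143 days inclusive.
143 = 7 × 20 + 3, so there are 20 full weeks plus 3 extra days.
Each full week contributes 5 weekdays (Mon–Fri): 20 × 5 = 100.
The 3 extra days are Tue, Wed, Thu — 3 of them qualify.
Total: 100 + 3 = 103.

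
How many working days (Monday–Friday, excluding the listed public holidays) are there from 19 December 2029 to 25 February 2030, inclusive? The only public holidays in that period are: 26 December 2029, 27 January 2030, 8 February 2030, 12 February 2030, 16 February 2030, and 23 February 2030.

19 December 2029 is a Wednesday.
That's 69 days from start to end, counting both.
69 = 7 × 9 + 6, so there are 9 full weeks plus 6 extra days.
Each full week contributes 5 weekdays (Mon–Fri): 9 × 5 = 45.
The 6 extra days are Wed, Thu, Fri, Sat, Sun, Mon — 4 of them qualify.
Total: 45 + 4 = 49.
Holidays: 26 December 2029 (Wed); 27 January 2030 (Sun); 8 February 2030 (Fri); 12 February 2030 (Tue); 16 February 2030 (Sat); 23 February 2030 (Sat).
3 of the 6 holidays fall on weekdays; the rest are weekends and were already excluded.
Business days: 49 − 3 = 46.

46 working days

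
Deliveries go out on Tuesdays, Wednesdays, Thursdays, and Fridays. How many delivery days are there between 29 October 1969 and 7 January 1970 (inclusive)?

29 October 1969 is a Wednesday.
From 29 October 1969 to 7 January 1970 is 71 days inclusive.
71 = 7 × 10 + 1, so there are 10 full weeks plus 1 extra day.
Each full week contributes 4 days from the set (Tue, Wed, Thu, Fri): 10 × 4 = 40.
The 1 extra day is Wed — 1 of them qualifies.
Total: 40 + 1 = 41.

41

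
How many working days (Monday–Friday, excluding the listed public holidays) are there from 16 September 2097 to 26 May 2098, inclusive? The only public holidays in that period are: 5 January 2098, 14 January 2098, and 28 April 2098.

16 September 2097 is a Monday.
From 16 September 2097 to 26 May 2098 is 253 days inclusive.
253 = 7 × 36 + 1, so there are 36 full weeks plus 1 extra day.
Each full week contributes 5 weekdays (Mon–Fri): 36 × 5 = 180.
The 1 extra day is Mon — 1 of them qualifies.
Total: 180 + 1 = 181.
Holidays: 5 January 2098 (Sun); 14 January 2098 (Tue); 28 April 2098 (Mon).
2 of the 3 holidays fall on weekdays; the rest are weekends and were already excluded.
Business days: 181 − 2 = 179.

179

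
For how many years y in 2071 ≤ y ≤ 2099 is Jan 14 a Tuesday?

4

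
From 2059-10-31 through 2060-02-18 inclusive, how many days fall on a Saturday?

16

2059-10-31 is a Friday.
That's 111 days from start to end, counting both.
111 = 7 × 15 + 6, so there are 15 full weeks plus 6 extra days.
Each full week contributes one Saturday: 15 so far.
The 6 extra days are Fri, Sat, Sun, Mon, Tue, Wed — 1 of them qualifies.
Total: 15 + 1 = 16.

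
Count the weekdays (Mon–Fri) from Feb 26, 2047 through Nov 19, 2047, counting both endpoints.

Feb 26, 2047 is a Tuesday.
The range spans 267 days (inclusive of both endpoints).
267 = 7 × 38 + 1, so there are 38 full weeks plus 1 extra day.
Each full week contributes 5 weekdays (Mon–Fri): 38 × 5 = 190.
The 1 extra day is Tue — 1 of them qualifies.
Total: 190 + 1 = 191.

191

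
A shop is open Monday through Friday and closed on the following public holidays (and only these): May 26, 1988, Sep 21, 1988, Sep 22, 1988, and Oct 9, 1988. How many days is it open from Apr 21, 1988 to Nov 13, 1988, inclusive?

144

Apr 21, 1988 is a Thursday.
The range spans 207 days (inclusive of both endpoints).
207 = 7 × 29 + 4, so there are 29 full weeks plus 4 extra days.
Each full week contributes 5 weekdays (Mon–Fri): 29 × 5 = 145.
The 4 extra days are Thursday, Friday, Saturday, Sunday — 2 of them qualify.
Total: 145 + 2 = 147.
Holidays: May 26, 1988 (Thu); Sep 21, 1988 (Wed); Sep 22, 1988 (Thu); Oct 9, 1988 (Sun).
3 of the 4 holidays fall on weekdays; the rest are weekends and were already excluded.
Business days: 147 − 3 = 144.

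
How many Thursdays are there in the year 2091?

Jan 1, 2091 is a Monday.
The range spans 365 days (inclusive of both endpoints).
365 = 7 × 52 + 1, so there are 52 full weeks plus 1 extra day.
Each full week contributes one Thursday: 52 so far.
The 1 extra day is Mon — none qualify.
Total: 52 + 0 = 52.

52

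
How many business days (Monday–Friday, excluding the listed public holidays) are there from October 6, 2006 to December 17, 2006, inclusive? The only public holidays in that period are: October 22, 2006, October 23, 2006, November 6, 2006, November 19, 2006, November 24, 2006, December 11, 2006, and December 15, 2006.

October 6, 2006 is a Friday.
That's 73 days from start to end, counting both.
73 = 7 × 10 + 3, so there are 10 full weeks plus 3 extra days.
Each full week contributes 5 weekdays (Mon–Fri): 10 × 5 = 50.
The 3 extra days are Friday, Saturday, Sunday — 1 of them qualifies.
Total: 50 + 1 = 51.
Holidays: October 22, 2006 (Sun); October 23, 2006 (Mon); November 6, 2006 (Mon); November 19, 2006 (Sun); November 24, 2006 (Fri); December 11, 2006 (Mon); December 15, 2006 (Fri).
5 of the 7 holidays fall on weekdays; the rest are weekends and were already excluded.
Business days: 51 − 5 = 46.

46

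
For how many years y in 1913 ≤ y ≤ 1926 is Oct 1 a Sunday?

2

Day of week of October 1 in each year:
1913: Wed, 1914: Thu, 1915: Fri, 1916: Sun ✓, 1917: Mon, 1918: Tue, 1919: Wed, 1920: Fri, 1921: Sat, 1922: Sun ✓, 1923: Mon, 1924: Wed, 1925: Thu, 1926: Fri
Sundays: 1916, 1922.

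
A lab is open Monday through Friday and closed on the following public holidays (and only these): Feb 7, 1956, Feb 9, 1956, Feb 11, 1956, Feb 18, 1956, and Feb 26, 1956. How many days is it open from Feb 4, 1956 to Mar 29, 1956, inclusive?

37 working days

Feb 4, 1956 is a Saturday.
That's 55 days from start to end, counting both.
55 = 7 × 7 + 6, so there are 7 full weeks plus 6 extra days.
Each full week contributes 5 weekdays (Mon–Fri): 7 × 5 = 35.
The 6 extra days are Saturday, Sunday, Monday, Tuesday, Wednesday, Thursday — 4 of them qualify.
Total: 35 + 4 = 39.
Holidays: Feb 7, 1956 (Tue); Feb 9, 1956 (Thu); Feb 11, 1956 (Sat); Feb 18, 1956 (Sat); Feb 26, 1956 (Sun).
2 of the 5 holidays fall on weekdays; the rest are weekends and were already excluded.
Business days: 39 − 2 = 37.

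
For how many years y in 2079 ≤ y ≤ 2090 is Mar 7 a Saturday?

1

Day of week of March 7 in each year:
2079: Tue, 2080: Thu, 2081: Fri, 2082: Sat ✓, 2083: Sun, 2084: Tue, 2085: Wed, 2086: Thu, 2087: Fri, 2088: Sun, 2089: Mon, 2090: Tue
Saturdays: 2082.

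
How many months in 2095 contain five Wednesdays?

A month has five Wednesdays exactly when Wednesday falls within its first (length − 28) days.
Jan: 31 days, starts Sat → 5 of Sat, Sun, Mon
Feb: 28 days, starts Tue → 5 of (none)
Mar: 31 days, starts Tue → 5 of Tue, Wed, Thu ✓
Apr: 30 days, starts Fri → 5 of Fri, Sat
May: 31 days, starts Sun → 5 of Sun, Mon, Tue
Jun: 30 days, starts Wed → 5 of Wed, Thu ✓
Jul: 31 days, starts Fri → 5 of Fri, Sat, Sun
Aug: 31 days, starts Mon → 5 of Mon, Tue, Wed ✓
Sep: 30 days, starts Thu → 5 of Thu, Fri
Oct: 31 days, starts Sat → 5 of Sat, Sun, Mon
Nov: 30 days, starts Tue → 5 of Tue, Wed ✓
Dec: 31 days, starts Thu → 5 of Thu, Fri, Sat
Months with five Wednesdays: Mar, Jun, Aug, Nov.

4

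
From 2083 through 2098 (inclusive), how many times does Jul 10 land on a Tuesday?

Day of week of July 10 in each year:
2083: Sat, 2084: Mon, 2085: Tue ✓, 2086: Wed, 2087: Thu, 2088: Sat, 2089: Sun, 2090: Mon, 2091: Tue ✓, 2092: Thu, 2093: Fri, 2094: Sat, 2095: Sun, 2096: Tue ✓, 2097: Wed, 2098: Thu
Tuesdays: 2085, 2091, 2096.

3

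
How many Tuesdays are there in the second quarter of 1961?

April 1, 1961 is a Saturday.
That's 91 days from start to end, counting both.
91 = 7 × 13, so the span is exactly 13 full weeks.
Each full week contributes one Tuesday: 13 so far.
Total: 13.

13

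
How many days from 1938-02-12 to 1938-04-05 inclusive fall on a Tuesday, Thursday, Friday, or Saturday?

30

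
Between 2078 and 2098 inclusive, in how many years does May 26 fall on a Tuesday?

Day of week of May 26 in each year:
2078: Thu, 2079: Fri, 2080: Sun, 2081: Mon, 2082: Tue ✓, 2083: Wed, 2084: Fri, 2085: Sat, 2086: Sun, 2087: Mon, 2088: Wed, 2089: Thu, 2090: Fri, 2091: Sat, 2092: Mon, 2093: Tue ✓, 2094: Wed, 2095: Thu, 2096: Sat, 2097: Sun, 2098: Mon
Tuesdays: 2082, 2093.

2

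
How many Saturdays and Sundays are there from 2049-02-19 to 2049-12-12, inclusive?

86

2049-02-19 is a Friday.
From 2049-02-19 to 2049-12-12 is 297 days inclusive.
297 = 7 × 42 + 3, so there are 42 full weeks plus 3 extra days.
Each full week contributes 2 weekend days (Sat, Sun): 42 × 2 = 84.
The 3 extra days are Fri, Sat, Sun — 2 of them qualify.
Total: 84 + 2 = 86.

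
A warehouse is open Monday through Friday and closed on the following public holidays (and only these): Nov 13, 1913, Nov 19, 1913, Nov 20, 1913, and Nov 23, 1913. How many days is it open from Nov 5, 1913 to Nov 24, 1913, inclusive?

11 business days

Nov 5, 1913 is a Wednesday.
That's 20 days from start to end, counting both.
20 = 7 × 2 + 6, so there are 2 full weeks plus 6 extra days.
Each full week contributes 5 weekdays (Mon–Fri): 2 × 5 = 10.
The 6 extra days are Wed, Thu, Fri, Sat, Sun, Mon — 4 of them qualify.
Total: 10 + 4 = 14.
Holidays: Nov 13, 1913 (Thu); Nov 19, 1913 (Wed); Nov 20, 1913 (Thu); Nov 23, 1913 (Sun).
3 of the 4 holidays fall on weekdays; the rest are weekends and were already excluded.
Business days: 14 − 3 = 11.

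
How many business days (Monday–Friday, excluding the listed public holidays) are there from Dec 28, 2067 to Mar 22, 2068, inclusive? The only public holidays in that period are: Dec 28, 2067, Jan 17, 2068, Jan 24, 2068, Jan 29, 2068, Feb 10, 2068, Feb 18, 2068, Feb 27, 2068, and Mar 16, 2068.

Dec 28, 2067 is a Wednesday.
That's 86 days from start to end, counting both.
86 = 7 × 12 + 2, so there are 12 full weeks plus 2 extra days.
Each full week contributes 5 weekdays (Mon–Fri): 12 × 5 = 60.
The 2 extra days are Wednesday, Thursday — 2 of them qualify.
Total: 60 + 2 = 62.
Holidays: Dec 28, 2067 (Wed); Jan 17, 2068 (Tue); Jan 24, 2068 (Tue); Jan 29, 2068 (Sun); Feb 10, 2068 (Fri); Feb 18, 2068 (Sat); Feb 27, 2068 (Mon); Mar 16, 2068 (Fri).
6 of the 8 holidays fall on weekdays; the rest are weekends and were already excluded.
Business days: 62 − 6 = 56.

56 business days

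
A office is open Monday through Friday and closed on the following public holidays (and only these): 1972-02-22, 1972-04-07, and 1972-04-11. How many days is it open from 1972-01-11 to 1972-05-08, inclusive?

1972-01-11 is a Tuesday.
The range spans 119 days (inclusive of both endpoints).
119 = 7 × 17, so the span is exactly 17 full weeks.
Each full week contributes 5 weekdays (Mon–Fri): 17 × 5 = 85.
Holidays: 1972-02-22 (Tue); 1972-04-07 (Fri); 1972-04-11 (Tue).
All 3 holidays fall on weekdays, so subtract 3.
Business days: 85 − 3 = 82.

82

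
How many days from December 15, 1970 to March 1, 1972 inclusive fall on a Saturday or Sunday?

December 15, 1970 is a Tuesday.
The range spans 443 days (inclusive of both endpoints).
443 = 7 × 63 + 2, so there are 63 full weeks plus 2 extra days.
Each full week contributes 2 days from the set (Sat, Sun): 63 × 2 = 126.
The 2 extra days are Tuesday, Wednesday — none qualify.
Total: 126 + 0 = 126.

126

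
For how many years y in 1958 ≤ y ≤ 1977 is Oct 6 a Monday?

3

Day of week of October 6 in each year:
1958: Mon ✓, 1959: Tue, 1960: Thu, 1961: Fri, 1962: Sat, 1963: Sun, 1964: Tue, 1965: Wed, 1966: Thu, 1967: Fri, 1968: Sun, 1969: Mon ✓, 1970: Tue, 1971: Wed, 1972: Fri, 1973: Sat, 1974: Sun, 1975: Mon ✓, 1976: Wed, 1977: Thu
Mondays: 1958, 1969, 1975.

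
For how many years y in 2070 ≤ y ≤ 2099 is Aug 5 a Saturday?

4

Day of week of August 5 in each year:
2070: Tue, 2071: Wed, 2072: Fri, 2073: Sat ✓, 2074: Sun, 2075: Mon, 2076: Wed, 2077: Thu, 2078: Fri, 2079: Sat ✓, 2080: Mon, 2081: Tue, 2082: Wed, 2083: Thu, 2084: Sat ✓, 2085: Sun, 2086: Mon, 2087: Tue, 2088: Thu, 2089: Fri, 2090: Sat ✓, 2091: Sun, 2092: Tue, 2093: Wed, 2094: Thu, 2095: Fri, 2096: Sun, 2097: Mon, 2098: Tue, 2099: Wed
Saturdays: 2073, 2079, 2084, 2090.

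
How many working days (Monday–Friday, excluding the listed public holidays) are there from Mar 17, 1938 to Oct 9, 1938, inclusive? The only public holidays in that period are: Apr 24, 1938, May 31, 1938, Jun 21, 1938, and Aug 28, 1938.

145

Mar 17, 1938 is a Thursday.
That's 207 days from start to end, counting both.
207 = 7 × 29 + 4, so there are 29 full weeks plus 4 extra days.
Each full week contributes 5 weekdays (Mon–Fri): 29 × 5 = 145.
The 4 extra days are Thu, Fri, Sat, Sun — 2 of them qualify.
Total: 145 + 2 = 147.
Holidays: Apr 24, 1938 (Sun); May 31, 1938 (Tue); Jun 21, 1938 (Tue); Aug 28, 1938 (Sun).
2 of the 4 holidays fall on weekdays; the rest are weekends and were already excluded.
Business days: 147 − 2 = 145.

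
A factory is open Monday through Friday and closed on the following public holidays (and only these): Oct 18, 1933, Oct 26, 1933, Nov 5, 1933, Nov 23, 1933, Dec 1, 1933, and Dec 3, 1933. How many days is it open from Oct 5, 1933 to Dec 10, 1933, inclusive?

Oct 5, 1933 is a Thursday.
The range spans 67 days (inclusive of both endpoints).
67 = 7 × 9 + 4, so there are 9 full weeks plus 4 extra days.
Each full week contributes 5 weekdays (Mon–Fri): 9 × 5 = 45.
The 4 extra days are Thursday, Friday, Saturday, Sunday — 2 of them qualify.
Total: 45 + 2 = 47.
Holidays: Oct 18, 1933 (Wed); Oct 26, 1933 (Thu); Nov 5, 1933 (Sun); Nov 23, 1933 (Thu); Dec 1, 1933 (Fri); Dec 3, 1933 (Sun).
4 of the 6 holidays fall on weekdays; the rest are weekends and were already excluded.
Business days: 47 − 4 = 43.

43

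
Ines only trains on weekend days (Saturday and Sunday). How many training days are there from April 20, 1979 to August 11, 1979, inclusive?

April 20, 1979 is a Friday.
From April 20, 1979 to August 11, 1979 is 114 days inclusive.
114 = 7 × 16 + 2, so there are 16 full weeks plus 2 extra days.
Each full week contributes 2 weekend days (Sat, Sun): 16 × 2 = 32.
The 2 extra days are Fri, Sat — 1 of them qualifies.
Total: 32 + 1 = 33.

33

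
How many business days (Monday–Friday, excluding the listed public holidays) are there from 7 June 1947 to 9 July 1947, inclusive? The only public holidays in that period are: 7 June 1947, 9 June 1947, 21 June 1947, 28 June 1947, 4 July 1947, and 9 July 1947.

7 June 1947 is a Saturday.
From 7 June 1947 to 9 July 1947 is 33 days inclusive.
33 = 7 × 4 + 5, so there are 4 full weeks plus 5 extra days.
Each full week contributes 5 weekdays (Mon–Fri): 4 × 5 = 20.
The 5 extra days are Sat, Sun, Mon, Tue, Wed — 3 of them qualify.
Total: 20 + 3 = 23.
Holidays: 7 June 1947 (Sat); 9 June 1947 (Mon); 21 June 1947 (Sat); 28 June 1947 (Sat); 4 July 1947 (Fri); 9 July 1947 (Wed).
3 of the 6 holidays fall on weekdays; the rest are weekends and were already excluded.
Business days: 23 − 3 = 20.

20 business days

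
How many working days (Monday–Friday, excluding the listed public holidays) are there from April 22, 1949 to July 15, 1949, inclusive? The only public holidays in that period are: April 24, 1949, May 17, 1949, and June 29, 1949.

59

April 22, 1949 is a Friday.
From April 22, 1949 to July 15, 1949 is 85 days inclusive.
85 = 7 × 12 + 1, so there are 12 full weeks plus 1 extra day.
Each full week contributes 5 weekdays (Mon–Fri): 12 × 5 = 60.
The 1 extra day is Fri — 1 of them qualifies.
Total: 60 + 1 = 61.
Holidays: April 24, 1949 (Sun); May 17, 1949 (Tue); June 29, 1949 (Wed).
2 of the 3 holidays fall on weekdays; the rest are weekends and were already excluded.
Business days: 61 − 2 = 59.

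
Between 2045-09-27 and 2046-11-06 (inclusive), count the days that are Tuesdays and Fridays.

116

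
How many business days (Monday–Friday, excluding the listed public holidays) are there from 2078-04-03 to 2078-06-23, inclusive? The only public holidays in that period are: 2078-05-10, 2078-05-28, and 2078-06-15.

57

2078-04-03 is a Sunday.
From 2078-04-03 to 2078-06-23 is 82 days inclusive.
82 = 7 × 11 + 5, so there are 11 full weeks plus 5 extra days.
Each full week contributes 5 weekdays (Mon–Fri): 11 × 5 = 55.
The 5 extra days are Sunday, Monday, Tuesday, Wednesday, Thursday — 4 of them qualify.
Total: 55 + 4 = 59.
Holidays: 2078-05-10 (Tue); 2078-05-28 (Sat); 2078-06-15 (Wed).
2 of the 3 holidays fall on weekdays; the rest are weekends and were already excluded.
Business days: 59 − 2 = 57.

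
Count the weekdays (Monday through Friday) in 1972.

1 January 1972 is a Saturday.
The range spans 366 days (inclusive of both endpoints).
366 = 7 × 52 + 2, so there are 52 full weeks plus 2 extra days.
Each full week contributes 5 weekdays (Mon–Fri): 52 × 5 = 260.
The 2 extra days are Sat, Sun — none qualify.
Total: 260 + 0 = 260.

260 weekdays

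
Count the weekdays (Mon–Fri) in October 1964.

October 1, 1964 is a Thursday.
The range spans 31 days (inclusive of both endpoints).
31 = 7 × 4 + 3, so there are 4 full weeks plus 3 extra days.
Each full week contributes 5 weekdays (Mon–Fri): 4 × 5 = 20.
The 3 extra days are Thursday, Friday, Saturday — 2 of them qualify.
Total: 20 + 2 = 22.

22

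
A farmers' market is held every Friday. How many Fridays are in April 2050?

5

Apr 1, 2050 is a Friday.
From Apr 1, 2050 to Apr 30, 2050 is 30 days inclusive.
30 = 7 × 4 + 2, so there are 4 full weeks plus 2 extra days.
Each full week contributes one Friday: 4 so far.
The 2 extra days are Friday, Saturday — 1 of them qualifies.
Total: 4 + 1 = 5.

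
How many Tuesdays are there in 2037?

52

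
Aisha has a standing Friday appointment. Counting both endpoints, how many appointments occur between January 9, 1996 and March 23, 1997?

January 9, 1996 is a Tuesday.
From January 9, 1996 to March 23, 1997 is 440 days inclusive.
440 = 7 × 62 + 6, so there are 62 full weeks plus 6 extra days.
Each full week contributes one Friday: 62 so far.
The 6 extra days are Tuesday, Wednesday, Thursday, Friday, Saturday, Sunday — 1 of them qualifies.
Total: 62 + 1 = 63.

63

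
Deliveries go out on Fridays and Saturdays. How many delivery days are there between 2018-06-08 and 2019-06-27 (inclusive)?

110

2018-06-08 is a Friday.
That's 385 days from start to end, counting both.
385 = 7 × 55, so the span is exactly 55 full weeks.
Each full week contributes 2 days from the set (Fri, Sat): 55 × 2 = 110.
Total: 110.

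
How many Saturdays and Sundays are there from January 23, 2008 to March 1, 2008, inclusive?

11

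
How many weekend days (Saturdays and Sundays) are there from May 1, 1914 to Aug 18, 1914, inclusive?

32

May 1, 1914 is a Friday.
From May 1, 1914 to Aug 18, 1914 is 110 days inclusive.
110 = 7 × 15 + 5, so there are 15 full weeks plus 5 extra days.
Each full week contributes 2 weekend days (Sat, Sun): 15 × 2 = 30.
The 5 extra days are Fri, Sat, Sun, Mon, Tue — 2 of them qualify.
Total: 30 + 2 = 32.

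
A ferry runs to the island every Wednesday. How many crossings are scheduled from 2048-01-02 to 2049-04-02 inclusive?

2048-01-02 is a Thursday.
That's 457 days from start to end, counting both.
457 = 7 × 65 + 2, so there are 65 full weeks plus 2 extra days.
Each full week contributes one Wednesday: 65 so far.
The 2 extra days are Thu, Fri — none qualify.
Total: 65 + 0 = 65.

65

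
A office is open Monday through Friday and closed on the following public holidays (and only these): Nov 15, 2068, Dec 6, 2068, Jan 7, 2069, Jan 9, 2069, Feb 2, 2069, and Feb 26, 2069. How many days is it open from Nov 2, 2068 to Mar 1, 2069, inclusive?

Nov 2, 2068 is a Friday.
That's 120 days from start to end, counting both.
120 = 7 × 17 + 1, so there are 17 full weeks plus 1 extra day.
Each full week contributes 5 weekdays (Mon–Fri): 17 × 5 = 85.
The 1 extra day is Friday — 1 of them qualifies.
Total: 85 + 1 = 86.
Holidays: Nov 15, 2068 (Thu); Dec 6, 2068 (Thu); Jan 7, 2069 (Mon); Jan 9, 2069 (Wed); Feb 2, 2069 (Sat); Feb 26, 2069 (Tue).
5 of the 6 holidays fall on weekdays; the rest are weekends and were already excluded.
Business days: 86 − 5 = 81.

81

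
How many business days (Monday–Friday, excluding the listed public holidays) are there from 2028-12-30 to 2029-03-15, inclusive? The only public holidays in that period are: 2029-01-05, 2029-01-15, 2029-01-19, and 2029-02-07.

2028-12-30 is a Saturday.
From 2028-12-30 to 2029-03-15 is 76 days inclusive.
76 = 7 × 10 + 6, so there are 10 full weeks plus 6 extra days.
Each full week contributes 5 weekdays (Mon–Fri): 10 × 5 = 50.
The 6 extra days are Saturday, Sunday, Monday, Tuesday, Wednesday, Thursday — 4 of them qualify.
Total: 50 + 4 = 54.
Holidays: 2029-01-05 (Fri); 2029-01-15 (Mon); 2029-01-19 (Fri); 2029-02-07 (Wed).
All 4 holidays fall on weekdays, so subtract 4.
Business days: 54 − 4 = 50.

50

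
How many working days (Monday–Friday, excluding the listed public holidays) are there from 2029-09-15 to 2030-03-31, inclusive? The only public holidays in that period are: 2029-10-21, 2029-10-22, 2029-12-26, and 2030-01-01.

137 working days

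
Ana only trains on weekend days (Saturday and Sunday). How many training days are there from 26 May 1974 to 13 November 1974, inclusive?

26 May 1974 is a Sunday.
From 26 May 1974 to 13 November 1974 is 172 days inclusive.
172 = 7 × 24 + 4, so there are 24 full weeks plus 4 extra days.
Each full week contributes 2 weekend days (Sat, Sun): 24 × 2 = 48.
The 4 extra days are Sun, Mon, Tue, Wed — 1 of them qualifies.
Total: 48 + 1 = 49.

49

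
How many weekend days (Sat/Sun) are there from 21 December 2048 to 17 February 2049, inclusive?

21 December 2048 is a Monday.
The range spans 59 days (inclusive of both endpoints).
59 = 7 × 8 + 3, so there are 8 full weeks plus 3 extra days.
Each full week contributes 2 weekend days (Sat, Sun): 8 × 2 = 16.
The 3 extra days are Mon, Tue, Wed — none qualify.
Total: 16 + 0 = 16.

16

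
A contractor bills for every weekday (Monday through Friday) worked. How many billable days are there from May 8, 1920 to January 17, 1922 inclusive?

442

May 8, 1920 is a Saturday.
That's 620 days from start to end, counting both.
620 = 7 × 88 + 4, so there are 88 full weeks plus 4 extra days.
Each full week contributes 5 weekdays (Mon–Fri): 88 × 5 = 440.
The 4 extra days are Sat, Sun, Mon, Tue — 2 of them qualify.
Total: 440 + 2 = 442.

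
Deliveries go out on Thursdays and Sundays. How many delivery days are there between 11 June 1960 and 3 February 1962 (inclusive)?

11 June 1960 is a Saturday.
From 11 June 1960 to 3 February 1962 is 603 days inclusive.
603 = 7 × 86 + 1, so there are 86 full weeks plus 1 extra day.
Each full week contributes 2 days from the set (Thu, Sun): 86 × 2 = 172.
The 1 extra day is Saturday — none qualify.
Total: 172 + 0 = 172.

172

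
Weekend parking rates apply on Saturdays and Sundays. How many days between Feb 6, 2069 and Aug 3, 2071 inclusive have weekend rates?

260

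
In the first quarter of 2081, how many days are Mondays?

13

2081-01-01 is a Wednesday.
The range spans 90 days (inclusive of both endpoints).
90 = 7 × 12 + 6, so there are 12 full weeks plus 6 extra days.
Each full week contributes one Monday: 12 so far.
The 6 extra days are Wednesday, Thursday, Friday, Saturday, Sunday, Monday — 1 of them qualifies.
Total: 12 + 1 = 13.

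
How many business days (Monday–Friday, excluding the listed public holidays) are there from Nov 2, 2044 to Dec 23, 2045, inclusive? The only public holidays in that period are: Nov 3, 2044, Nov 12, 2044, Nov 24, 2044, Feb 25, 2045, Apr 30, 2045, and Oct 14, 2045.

Nov 2, 2044 is a Wednesday.
The range spans 417 days (inclusive of both endpoints).
417 = 7 × 59 + 4, so there are 59 full weeks plus 4 extra days.
Each full week contributes 5 weekdays (Mon–Fri): 59 × 5 = 295.
The 4 extra days are Wednesday, Thursday, Friday, Saturday — 3 of them qualify.
Total: 295 + 3 = 298.
Holidays: Nov 3, 2044 (Thu); Nov 12, 2044 (Sat); Nov 24, 2044 (Thu); Feb 25, 2045 (Sat); Apr 30, 2045 (Sun); Oct 14, 2045 (Sat).
2 of the 6 holidays fall on weekdays; the rest are weekends and were already excluded.
Business days: 298 − 2 = 296.

296 business days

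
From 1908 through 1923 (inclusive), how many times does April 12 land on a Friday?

2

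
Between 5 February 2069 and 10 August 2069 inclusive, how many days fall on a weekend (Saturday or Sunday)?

53

5 February 2069 is a Tuesday.
The range spans 187 days (inclusive of both endpoints).
187 = 7 × 26 + 5, so there are 26 full weeks plus 5 extra days.
Each full week contributes 2 weekend days (Sat, Sun): 26 × 2 = 52.
The 5 extra days are Tue, Wed, Thu, Fri, Sat — 1 of them qualifies.
Total: 52 + 1 = 53.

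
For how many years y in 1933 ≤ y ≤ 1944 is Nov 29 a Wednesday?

3

Day of week of November 29 in each year:
1933: Wed ✓, 1934: Thu, 1935: Fri, 1936: Sun, 1937: Mon, 1938: Tue, 1939: Wed ✓, 1940: Fri, 1941: Sat, 1942: Sun, 1943: Mon, 1944: Wed ✓
Wednesdays: 1933, 1939, 1944.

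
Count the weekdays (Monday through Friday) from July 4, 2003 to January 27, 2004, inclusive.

July 4, 2003 is a Friday.
From July 4, 2003 to January 27, 2004 is 208 days inclusive.
208 = 7 × 29 + 5, so there are 29 full weeks plus 5 extra days.
Each full week contributes 5 weekdays (Mon–Fri): 29 × 5 = 145.
The 5 extra days are Friday, Saturday, Sunday, Monday, Tuesday — 3 of them qualify.
Total: 145 + 3 = 148.

148 weekdays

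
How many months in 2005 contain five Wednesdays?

A month has five Wednesdays exactly when Wednesday falls within its first (length − 28) days.
Jan: 31 days, starts Sat → 5 of Sat, Sun, Mon
Feb: 28 days, starts Tue → 5 of (none)
Mar: 31 days, starts Tue → 5 of Tue, Wed, Thu ✓
Apr: 30 days, starts Fri → 5 of Fri, Sat
May: 31 days, starts Sun → 5 of Sun, Mon, Tue
Jun: 30 days, starts Wed → 5 of Wed, Thu ✓
Jul: 31 days, starts Fri → 5 of Fri, Sat, Sun
Aug: 31 days, starts Mon → 5 of Mon, Tue, Wed ✓
Sep: 30 days, starts Thu → 5 of Thu, Fri
Oct: 31 days, starts Sat → 5 of Sat, Sun, Mon
Nov: 30 days, starts Tue → 5 of Tue, Wed ✓
Dec: 31 days, starts Thu → 5 of Thu, Fri, Sat
Months with five Wednesdays: Mar, Jun, Aug, Nov.

4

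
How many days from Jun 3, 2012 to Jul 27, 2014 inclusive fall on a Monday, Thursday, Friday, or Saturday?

Jun 3, 2012 is a Sunday.
From Jun 3, 2012 to Jul 27, 2014 is 785 days inclusive.
785 = 7 × 112 + 1, so there are 112 full weeks plus 1 extra day.
Each full week contributes 4 days from the set (Mon, Thu, Fri, Sat): 112 × 4 = 448.
The 1 extra day is Sunday — none qualify.
Total: 448 + 0 = 448.

448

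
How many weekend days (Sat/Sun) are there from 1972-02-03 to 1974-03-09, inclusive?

219

1972-02-03 is a Thursday.
From 1972-02-03 to 1974-03-09 is 766 days inclusive.
766 = 7 × 109 + 3, so there are 109 full weeks plus 3 extra days.
Each full week contributes 2 weekend days (Sat, Sun): 109 × 2 = 218.
The 3 extra days are Thursday, Friday, Saturday — 1 of them qualifies.
Total: 218 + 1 = 219.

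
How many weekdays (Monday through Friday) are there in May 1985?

May 1, 1985 is a Wednesday.
The range spans 31 days (inclusive of both endpoints).
31 = 7 × 4 + 3, so there are 4 full weeks plus 3 extra days.
Each full week contributes 5 weekdays (Mon–Fri): 4 × 5 = 20.
The 3 extra days are Wednesday, Thursday, Friday — 3 of them qualify.
Total: 20 + 3 = 23.

23 weekdays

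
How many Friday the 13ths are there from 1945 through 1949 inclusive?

Friday-the-13ths by year:
1945: Apr, Jul
1946: Sep, Dec
1947: Jun
1948: Feb, Aug
1949: May

8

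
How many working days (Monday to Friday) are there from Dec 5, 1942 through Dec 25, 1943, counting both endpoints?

275

Dec 5, 1942 is a Saturday.
The range spans 386 days (inclusive of both endpoints).
386 = 7 × 55 + 1, so there are 55 full weeks plus 1 extra day.
Each full week contributes 5 weekdays (Mon–Fri): 55 × 5 = 275.
The 1 extra day is Saturday — none qualify.
Total: 275 + 0 = 275.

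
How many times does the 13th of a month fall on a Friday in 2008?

The 13th falls on a Friday when the month's 13th has weekday Fri.
Jan 13 is Sun; Feb 13 is Wed; Mar 13 is Thu; Apr 13 is Sun; May 13 is Tue; Jun 13 is Fri ✓; Jul 13 is Sun; Aug 13 is Wed; Sep 13 is Sat; Oct 13 is Mon; Nov 13 is Thu; Dec 13 is Sat.
Friday the 13ths: Jun.

1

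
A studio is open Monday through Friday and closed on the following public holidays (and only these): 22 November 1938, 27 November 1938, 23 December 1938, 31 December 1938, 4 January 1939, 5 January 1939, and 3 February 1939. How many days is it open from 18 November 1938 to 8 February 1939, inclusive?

54

18 November 1938 is a Friday.
The range spans 83 days (inclusive of both endpoints).
83 = 7 × 11 + 6, so there are 11 full weeks plus 6 extra days.
Each full week contributes 5 weekdays (Mon–Fri): 11 × 5 = 55.
The 6 extra days are Fri, Sat, Sun, Mon, Tue, Wed — 4 of them qualify.
Total: 55 + 4 = 59.
Holidays: 22 November 1938 (Tue); 27 November 1938 (Sun); 23 December 1938 (Fri); 31 December 1938 (Sat); 4 January 1939 (Wed); 5 January 1939 (Thu); 3 February 1939 (Fri).
5 of the 7 holidays fall on weekdays; the rest are weekends and were already excluded.
Business days: 59 − 5 = 54.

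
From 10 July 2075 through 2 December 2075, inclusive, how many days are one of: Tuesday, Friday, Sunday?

62

10 July 2075 is a Wednesday.
From 10 July 2075 to 2 December 2075 is 146 days inclusive.
146 = 7 × 20 + 6, so there are 20 full weeks plus 6 extra days.
Each full week contributes 3 days from the set (Tue, Fri, Sun): 20 × 3 = 60.
The 6 extra days are Wed, Thu, Fri, Sat, Sun, Mon — 2 of them qualify.
Total: 60 + 2 = 62.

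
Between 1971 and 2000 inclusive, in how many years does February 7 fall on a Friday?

Day of week of February 7 in each year:
1971: Sun, 1972: Mon, 1973: Wed, 1974: Thu, 1975: Fri ✓, 1976: Sat, 1977: Mon, 1978: Tue, 1979: Wed, 1980: Thu, 1981: Sat, 1982: Sun, 1983: Mon, 1984: Tue, 1985: Thu, 1986: Fri ✓, 1987: Sat, 1988: Sun, 1989: Tue, 1990: Wed, 1991: Thu, 1992: Fri ✓, 1993: Sun, 1994: Mon, 1995: Tue, 1996: Wed, 1997: Fri ✓, 1998: Sat, 1999: Sun, 2000: Mon
Fridays: 1975, 1986, 1992, 1997.

4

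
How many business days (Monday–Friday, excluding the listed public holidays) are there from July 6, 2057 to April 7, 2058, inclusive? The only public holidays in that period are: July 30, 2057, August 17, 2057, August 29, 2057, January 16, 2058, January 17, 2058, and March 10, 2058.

191

July 6, 2057 is a Friday.
That's 276 days from start to end, counting both.
276 = 7 × 39 + 3, so there are 39 full weeks plus 3 extra days.
Each full week contributes 5 weekdays (Mon–Fri): 39 × 5 = 195.
The 3 extra days are Friday, Saturday, Sunday — 1 of them qualifies.
Total: 195 + 1 = 196.
Holidays: July 30, 2057 (Mon); August 17, 2057 (Fri); August 29, 2057 (Wed); January 16, 2058 (Wed); January 17, 2058 (Thu); March 10, 2058 (Sun).
5 of the 6 holidays fall on weekdays; the rest are weekends and were already excluded.
Business days: 196 − 5 = 191.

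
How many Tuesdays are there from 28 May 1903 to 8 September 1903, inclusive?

28 May 1903 is a Thursday.
From 28 May 1903 to 8 September 1903 is 104 days inclusive.
104 = 7 × 14 + 6, so there are 14 full weeks plus 6 extra days.
Each full week contributes one Tuesday: 14 so far.
The 6 extra days are Thursday, Friday, Saturday, Sunday, Monday, Tuesday — 1 of them qualifies.
Total: 14 + 1 = 15.

15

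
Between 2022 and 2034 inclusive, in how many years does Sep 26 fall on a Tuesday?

3

Day of week of September 26 in each year:
2022: Mon, 2023: Tue ✓, 2024: Thu, 2025: Fri, 2026: Sat, 2027: Sun, 2028: Tue ✓, 2029: Wed, 2030: Thu, 2031: Fri, 2032: Sun, 2033: Mon, 2034: Tue ✓
Tuesdays: 2023, 2028, 2034.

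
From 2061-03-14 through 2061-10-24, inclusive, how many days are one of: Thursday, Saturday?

64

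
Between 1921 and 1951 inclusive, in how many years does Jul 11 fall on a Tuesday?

5

Day of week of July 11 in each year:
1921: Mon, 1922: Tue ✓, 1923: Wed, 1924: Fri, 1925: Sat, 1926: Sun, 1927: Mon, 1928: Wed, 1929: Thu, 1930: Fri, 1931: Sat, 1932: Mon, 1933: Tue ✓, 1934: Wed, 1935: Thu, 1936: Sat, 1937: Sun, 1938: Mon, 1939: Tue ✓, 1940: Thu, 1941: Fri, 1942: Sat, 1943: Sun, 1944: Tue ✓, 1945: Wed, 1946: Thu, 1947: Fri, 1948: Sun, 1949: Mon, 1950: Tue ✓, 1951: Wed
Tuesdays: 1922, 1933, 1939, 1944, 1950.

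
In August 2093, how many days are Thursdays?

4

Aug 1, 2093 is a Saturday.
From Aug 1, 2093 to Aug 31, 2093 is 31 days inclusive.
31 = 7 × 4 + 3, so there are 4 full weeks plus 3 extra days.
Each full week contributes one Thursday: 4 so far.
The 3 extra days are Sat, Sun, Mon — none qualify.
Total: 4 + 0 = 4.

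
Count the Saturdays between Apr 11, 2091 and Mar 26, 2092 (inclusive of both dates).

50 Saturdays

Apr 11, 2091 is a Wednesday.
From Apr 11, 2091 to Mar 26, 2092 is 351 days inclusive.
351 = 7 × 50 + 1, so there are 50 full weeks plus 1 extra day.
Each full week contributes one Saturday: 50 so far.
The 1 extra day is Wednesday — none qualify.
Total: 50 + 0 = 50.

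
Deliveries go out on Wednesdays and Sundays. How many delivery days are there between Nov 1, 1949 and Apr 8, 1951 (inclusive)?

150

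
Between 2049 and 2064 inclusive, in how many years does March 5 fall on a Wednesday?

Day of week of March 5 in each year:
2049: Fri, 2050: Sat, 2051: Sun, 2052: Tue, 2053: Wed ✓, 2054: Thu, 2055: Fri, 2056: Sun, 2057: Mon, 2058: Tue, 2059: Wed ✓, 2060: Fri, 2061: Sat, 2062: Sun, 2063: Mon, 2064: Wed ✓
Wednesdays: 2053, 2059, 2064.

3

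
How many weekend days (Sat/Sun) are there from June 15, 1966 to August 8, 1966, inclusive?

16

June 15, 1966 is a Wednesday.
From June 15, 1966 to August 8, 1966 is 55 days inclusive.
55 = 7 × 7 + 6, so there are 7 full weeks plus 6 extra days.
Each full week contributes 2 weekend days (Sat, Sun): 7 × 2 = 14.
The 6 extra days are Wed, Thu, Fri, Sat, Sun, Mon — 2 of them qualify.
Total: 14 + 2 = 16.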